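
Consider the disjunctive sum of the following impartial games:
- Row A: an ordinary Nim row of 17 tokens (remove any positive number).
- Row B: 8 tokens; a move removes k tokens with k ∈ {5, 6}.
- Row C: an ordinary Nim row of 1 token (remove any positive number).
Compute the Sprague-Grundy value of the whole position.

17

Row A is a plain Nim row of size 17, so its Grundy value is 17.
Grundy values for row B (subtraction set {5, 6}):
g(0) = mex{} = 0
g(1) = mex{} = 0
g(2) = mex{} = 0
g(3) = mex{} = 0
g(4) = mex{} = 0
g(5) = mex{0} = 1
g(6) = mex{0} = 1
g(7) = mex{0} = 1
g(8) = mex{0} = 1
So g(8) = 1.
Row C is a plain Nim row of size 1, so its Grundy value is 1.
By the Sprague-Grundy theorem, the Grundy value of a sum of independent games is the XOR of the component values.
Combined value = 17 ⊕ 1 ⊕ 1 = 17.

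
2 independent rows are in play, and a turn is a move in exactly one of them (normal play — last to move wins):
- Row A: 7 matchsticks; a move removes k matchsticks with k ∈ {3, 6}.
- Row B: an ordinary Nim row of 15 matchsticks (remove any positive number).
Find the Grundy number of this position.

Build the Grundy sequence for row A with g(k) = mex{g(k−s) : s ∈ {3, 6}, s ≤ k}:
k:     0  1  2  3  4  5  6  7
g(k):  0  0  0  1  1  1  2  2
So g(7) = 2.
Row B is a plain Nim row of size 15, so its Grundy value is 15.
By the Sprague-Grundy theorem, the Grundy value of a sum of independent games is the XOR of the component values.
Combined value = 2 XOR 15 = 13.

13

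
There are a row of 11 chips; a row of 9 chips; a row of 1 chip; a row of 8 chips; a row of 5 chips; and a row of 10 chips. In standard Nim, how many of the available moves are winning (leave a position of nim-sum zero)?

1

Write each in binary and XOR column by column:
  1011  (11)
  1001  (9)
  0001  (1)
  1000  (8)
  0101  (5)
  1010  (10)
  ----
  0100  (4)
The overall nim-sum is X = 4. A row of size p has a winning move iff p XOR X < p (reduce it to p XOR X).
  11: 11 XOR 4 = 15 ≥ 11 — no move.
  9: 9 XOR 4 = 13 ≥ 9 — no move.
  1: 1 XOR 4 = 5 ≥ 1 — no move.
  8: 8 XOR 4 = 12 ≥ 8 — no move.
  5: 5 XOR 4 = 1 < 5 — winning move (to 1).
  10: 10 XOR 4 = 14 ≥ 10 — no move.
That gives 1 winning move.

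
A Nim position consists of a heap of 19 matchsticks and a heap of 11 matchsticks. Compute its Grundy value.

24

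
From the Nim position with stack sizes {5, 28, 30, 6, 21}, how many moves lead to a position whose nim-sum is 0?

3

Write each in binary and XOR column by column:
  00101  (5)
  11100  (28)
  11110  (30)
  00110  (6)
  10101  (21)
  -----
  10100  (20)
The overall nim-sum is X = 20. A stack of size p has a winning move iff p XOR X < p (reduce it to p XOR X).
  5: 5 XOR 20 = 17 ≥ 5 — no move.
  28: 28 XOR 20 = 8 < 28 — winning move (to 8).
  30: 30 XOR 20 = 10 < 30 — winning move (to 10).
  6: 6 XOR 20 = 18 ≥ 6 — no move.
  21: 21 XOR 20 = 1 < 21 — winning move (to 1).
That gives 3 winning moves.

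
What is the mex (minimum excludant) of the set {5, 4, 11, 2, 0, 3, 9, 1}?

6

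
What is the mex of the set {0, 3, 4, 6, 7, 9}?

0 is in the set but 1 is not, so the mex is 1.

1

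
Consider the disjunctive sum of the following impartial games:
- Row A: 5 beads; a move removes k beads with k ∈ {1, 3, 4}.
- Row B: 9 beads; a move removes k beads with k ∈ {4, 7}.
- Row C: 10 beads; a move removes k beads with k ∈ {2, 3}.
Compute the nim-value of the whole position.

1

Build the Grundy sequence for row A with g(k) = mex{g(k−s) : s ∈ {1, 3, 4}, s ≤ k}:
g(0) = mex{} = 0
g(1) = mex{0} = 1
g(2) = mex{1} = 0
g(3) = mex{0} = 1
g(4) = mex{0,1} = 2
g(5) = mex{0,1,2} = 3
So g(5) = 3.
Grundy values for row B (subtraction set {4, 7}):
g(0) = mex{} = 0
g(1) = mex{} = 0
g(2) = mex{} = 0
g(3) = mex{} = 0
g(4) = mex{0} = 1
g(5) = mex{0} = 1
g(6) = mex{0} = 1
g(7) = mex{0} = 1
g(8) = mex{0,1} = 2
g(9) = mex{0,1} = 2
So g(9) = 2.
Grundy values for row C (subtraction set {2, 3}):
k:     0  1  2  3  4  5  6  7  8  9 10
g(k):  0  0  1  1  2  0  0  1  1  2  0
So g(10) = 0.
The value of a disjunctive sum is the nim-sum of the parts.
Combined value = 3 XOR 2 XOR 0 = 1.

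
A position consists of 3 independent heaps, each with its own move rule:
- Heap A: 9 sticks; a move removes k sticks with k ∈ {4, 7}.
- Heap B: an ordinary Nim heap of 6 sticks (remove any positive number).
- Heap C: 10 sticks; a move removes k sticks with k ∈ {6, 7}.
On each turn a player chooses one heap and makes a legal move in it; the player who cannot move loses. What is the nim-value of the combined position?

Build the Grundy sequence for heap A with g(k) = mex{g(k−s) : s ∈ {4, 7}, s ≤ k}:
k:     0  1  2  3  4  5  6  7  8  9
g(k):  0  0  0  0  1  1  1  1  2  2
So g(9) = 2.
Heap B is a plain Nim heap of size 6, so its Grundy value is 6.
Grundy values for heap C (subtraction set {6, 7}):
g(0) = mex{} = 0
g(1) = mex{} = 0
g(2) = mex{} = 0
g(3) = mex{} = 0
g(4) = mex{} = 0
g(5) = mex{} = 0
g(6) = mex{0} = 1
g(7) = mex{0} = 1
g(8) = mex{0} = 1
g(9) = mex{0} = 1
g(10) = mex{0} = 1
So g(10) = 1.
By the Sprague-Grundy theorem, the Grundy value of a sum of independent games is the XOR of the component values.
Combined value = 2 XOR 6 XOR 1 = 5.

5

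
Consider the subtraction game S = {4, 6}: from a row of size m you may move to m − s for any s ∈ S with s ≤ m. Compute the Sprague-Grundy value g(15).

Grundy values for subtraction set {4, 6}:
k:     0  1  2  3  4  5  6  7  8  9 10 11 12 13 14 15
g(k):  0  0  0  0  1  1  1  1  2  2  0  0  0  0  1  1
So g(15) = 1.

1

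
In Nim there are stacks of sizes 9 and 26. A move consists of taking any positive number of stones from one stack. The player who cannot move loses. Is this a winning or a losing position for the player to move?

Winning position

Compute the nim-sum pairwise:
9 ^ 26 = 19
The nim-sum is 19 ≠ 0, so this is an N-position: the player to move can win.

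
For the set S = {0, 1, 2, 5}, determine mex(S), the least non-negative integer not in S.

The values 0, 1, 2 are all present; 3 is the first non-negative integer missing from the set.

3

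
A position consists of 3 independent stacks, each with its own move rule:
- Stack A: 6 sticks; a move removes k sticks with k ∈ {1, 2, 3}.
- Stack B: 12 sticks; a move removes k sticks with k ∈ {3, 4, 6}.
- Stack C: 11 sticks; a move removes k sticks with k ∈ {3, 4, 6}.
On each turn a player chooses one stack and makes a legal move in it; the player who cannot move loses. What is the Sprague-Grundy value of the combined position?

Build the Grundy sequence for stack A with g(k) = mex{g(k−s) : s ∈ {1, 2, 3}, s ≤ k}:
k:     0  1  2  3  4  5  6
g(k):  0  1  2  3  0  1  2
So g(6) = 2.
Build the Grundy sequence for stack B with g(k) = mex{g(k−s) : s ∈ {3, 4, 6}, s ≤ k}:
g(0) = mex{} = 0
g(1) = mex{} = 0
g(2) = mex{} = 0
g(3) = mex{0} = 1
g(4) = mex{0} = 1
g(5) = mex{0} = 1
g(6) = mex{0,1} = 2
g(7) = mex{0,1} = 2
g(8) = mex{0,1} = 2
g(9) = mex{1,2} = 0
g(10) = mex{1,2} = 0
g(11) = mex{1,2} = 0
g(12) = mex{0,2} = 1
So g(12) = 1.
Grundy values for stack C (subtraction set {3, 4, 6}):
g(0) = mex{} = 0
g(1) = mex{} = 0
g(2) = mex{} = 0
g(3) = mex{0} = 1
g(4) = mex{0} = 1
g(5) = mex{0} = 1
g(6) = mex{0,1} = 2
g(7) = mex{0,1} = 2
g(8) = mex{0,1} = 2
g(9) = mex{1,2} = 0
g(10) = mex{1,2} = 0
g(11) = mex{1,2} = 0
So g(11) = 0.
By the Sprague-Grundy theorem, the Grundy value of a sum of independent games is the XOR of the component values.
Combined value = 2 XOR 1 XOR 0 = 3.

3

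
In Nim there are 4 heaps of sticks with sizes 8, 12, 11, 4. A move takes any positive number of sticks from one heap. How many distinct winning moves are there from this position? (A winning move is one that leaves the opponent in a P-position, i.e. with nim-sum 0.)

3

Bitwise XOR of the heap sizes:
  1000  (8)
  1100  (12)
  1011  (11)
  0100  (4)
  ----
  1011  (11)
The overall nim-sum is X = 11. A heap of size p has a winning move iff p XOR X < p (reduce it to p XOR X).
  8: 8 XOR 11 = 3 < 8 — winning move (to 3).
  12: 12 XOR 11 = 7 < 12 — winning move (to 7).
  11: 11 XOR 11 = 0 < 11 — winning move (to 0).
  4: 4 XOR 11 = 15 ≥ 4 — no move.
That gives 3 winning moves.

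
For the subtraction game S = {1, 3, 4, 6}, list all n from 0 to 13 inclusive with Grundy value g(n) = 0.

0, 2, 7, 9

Build the Grundy sequence with g(k) = mex{g(k−s) : s ∈ {1, 3, 4, 6}, s ≤ k}:
g(0) = mex{} = 0
g(1) = mex{0} = 1
g(2) = mex{1} = 0
g(3) = mex{0} = 1
g(4) = mex{0,1} = 2
g(5) = mex{0,1,2} = 3
g(6) = mex{0,1,3} = 2
g(7) = mex{1,2} = 0
g(8) = mex{0,2,3} = 1
g(9) = mex{1,2,3} = 0
g(10) = mex{0,2} = 1
g(11) = mex{0,1,3} = 2
g(12) = mex{0,1,2} = 3
g(13) = mex{0,1,3} = 2
The P-positions (g = 0) in 0..13 are 0, 2, 7, 9.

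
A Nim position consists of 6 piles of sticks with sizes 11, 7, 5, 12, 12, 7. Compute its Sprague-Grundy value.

Compute the nim-sum pairwise:
11 ⊕ 7 = 12
12 ⊕ 5 = 9
9 ⊕ 12 = 5
5 ⊕ 12 = 9
9 ⊕ 7 = 14

14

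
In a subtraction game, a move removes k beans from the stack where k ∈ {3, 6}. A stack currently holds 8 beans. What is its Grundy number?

Grundy values for subtraction set {3, 6}:
k:     0  1  2  3  4  5  6  7  8
g(k):  0  0  0  1  1  1  2  2  2
So g(8) = 2.

2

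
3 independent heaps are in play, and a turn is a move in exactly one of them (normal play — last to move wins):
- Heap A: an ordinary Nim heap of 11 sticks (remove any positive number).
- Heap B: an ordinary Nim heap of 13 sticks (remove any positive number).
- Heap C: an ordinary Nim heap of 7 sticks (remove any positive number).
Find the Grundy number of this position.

1

Heap A is a plain Nim heap of size 11, so its Grundy value is 11.
Heap B is a plain Nim heap of size 13, so its Grundy value is 13.
Heap C is a plain Nim heap of size 7, so its Grundy value is 7.
By the Sprague-Grundy theorem, the Grundy value of a sum of independent games is the XOR of the component values.
Combined value = 11 XOR 13 XOR 7 = 1.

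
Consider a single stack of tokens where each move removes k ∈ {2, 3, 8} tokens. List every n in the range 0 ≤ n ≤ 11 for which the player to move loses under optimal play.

Grundy values for subtraction set {2, 3, 8}:
k:     0  1  2  3  4  5  6  7  8  9 10 11
g(k):  0  0  1  1  2  0  0  1  1  2  0  0
The P-positions (g = 0) in 0..11 are 0, 1, 5, 6, 10, 11.

0, 1, 5, 6, 10, 11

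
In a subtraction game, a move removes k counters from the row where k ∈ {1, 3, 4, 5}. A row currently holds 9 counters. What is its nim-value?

1

Compute g(0), g(1), … for moves {1, 3, 4, 5}:
g(0) = mex{} = 0
g(1) = mex{0} = 1
g(2) = mex{1} = 0
g(3) = mex{0} = 1
g(4) = mex{0,1} = 2
g(5) = mex{0,1,2} = 3
g(6) = mex{0,1,3} = 2
g(7) = mex{0,1,2} = 3
g(8) = mex{1,2,3} = 0
g(9) = mex{0,2,3} = 1
So g(9) = 1.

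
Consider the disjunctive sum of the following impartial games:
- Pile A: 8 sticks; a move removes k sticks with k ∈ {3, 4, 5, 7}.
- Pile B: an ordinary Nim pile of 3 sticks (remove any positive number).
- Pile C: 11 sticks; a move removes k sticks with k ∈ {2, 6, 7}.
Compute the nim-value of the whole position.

0

Build the Grundy sequence for pile A with g(k) = mex{g(k−s) : s ∈ {3, 4, 5, 7}, s ≤ k}:
k:     0  1  2  3  4  5  6  7  8
g(k):  0  0  0  1  1  1  2  2  2
So g(8) = 2.
Pile B is a plain Nim pile of size 3, so its Grundy value is 3.
For pile C, compute g(0), g(1), … with moves {2, 6, 7}:
k:     0  1  2  3  4  5  6  7  8  9 10 11
g(k):  0  0  1  1  0  0  1  1  2  0  3  1
So g(11) = 1.
By the Sprague-Grundy theorem, the Grundy value of a sum of independent games is the XOR of the component values.
Combined value = 2 XOR 3 XOR 1 = 0.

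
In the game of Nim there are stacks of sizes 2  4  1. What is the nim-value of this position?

Nim-sum: 2 XOR 4 XOR 1 = 7.

7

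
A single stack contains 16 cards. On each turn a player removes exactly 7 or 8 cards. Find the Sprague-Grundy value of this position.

0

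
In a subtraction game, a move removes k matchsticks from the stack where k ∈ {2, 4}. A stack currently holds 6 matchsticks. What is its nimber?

Grundy values for subtraction set {2, 4}:
k:     0  1  2  3  4  5  6
g(k):  0  0  1  1  2  2  0
So g(6) = 0.

0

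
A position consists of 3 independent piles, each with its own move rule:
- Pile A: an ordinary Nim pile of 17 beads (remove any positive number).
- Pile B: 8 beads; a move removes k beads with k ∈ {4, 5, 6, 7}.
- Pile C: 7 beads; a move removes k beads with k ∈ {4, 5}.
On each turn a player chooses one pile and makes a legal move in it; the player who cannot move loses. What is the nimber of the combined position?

18

Pile A is a plain Nim pile of size 17, so its Grundy value is 17.
For pile B, compute g(0), g(1), … with moves {4, 5, 6, 7}:
k:     0  1  2  3  4  5  6  7  8
g(k):  0  0  0  0  1  1  1  1  2
So g(8) = 2.
Grundy values for pile C (subtraction set {4, 5}):
g(0) = mex{} = 0
g(1) = mex{} = 0
g(2) = mex{} = 0
g(3) = mex{} = 0
g(4) = mex{0} = 1
g(5) = mex{0} = 1
g(6) = mex{0} = 1
g(7) = mex{0} = 1
So g(7) = 1.
By the Sprague-Grundy theorem, the Grundy value of a sum of independent games is the XOR of the component values.
Combined value = 17 XOR 2 XOR 1 = 18.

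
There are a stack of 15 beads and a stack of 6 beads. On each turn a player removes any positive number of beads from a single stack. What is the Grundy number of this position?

9

Compute the nim-sum pairwise:
15 ^ 6 = 9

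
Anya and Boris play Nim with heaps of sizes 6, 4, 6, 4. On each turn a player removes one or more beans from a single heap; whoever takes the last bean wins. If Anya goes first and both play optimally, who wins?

Boris wins

Compute the nim-sum pairwise:
6 XOR 4 = 2
2 XOR 6 = 4
4 XOR 4 = 0
The nim-sum is 0, so this is a P-position: the player to move is in a losing position under optimal play; Anya is about to move from it and so loses — Boris wins.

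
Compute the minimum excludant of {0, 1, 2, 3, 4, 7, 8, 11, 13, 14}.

The values 0, 1, 2, 3, 4 are all present; 5 is the first non-negative integer missing from the set.

5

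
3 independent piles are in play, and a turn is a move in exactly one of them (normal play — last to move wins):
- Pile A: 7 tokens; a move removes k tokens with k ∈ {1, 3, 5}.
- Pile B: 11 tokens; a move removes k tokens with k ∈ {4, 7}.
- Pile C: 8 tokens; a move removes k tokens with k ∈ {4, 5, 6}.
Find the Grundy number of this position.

3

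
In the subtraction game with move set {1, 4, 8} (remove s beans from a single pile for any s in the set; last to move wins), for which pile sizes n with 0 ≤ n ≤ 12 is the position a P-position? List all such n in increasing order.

0, 2, 5, 7, 12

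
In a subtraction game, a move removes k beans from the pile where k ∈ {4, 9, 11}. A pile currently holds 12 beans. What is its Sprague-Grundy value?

1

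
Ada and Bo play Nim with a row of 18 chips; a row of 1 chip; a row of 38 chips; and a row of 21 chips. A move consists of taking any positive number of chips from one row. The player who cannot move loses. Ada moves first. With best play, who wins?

Ada wins

Write each in binary and XOR column by column:
  010010  (18)
  000001  (1)
  100110  (38)
  010101  (21)
  ------
  100000  (32)
The nim-sum is 32 ≠ 0, so this is an N-position: the player to move can win; Ada has a winning move.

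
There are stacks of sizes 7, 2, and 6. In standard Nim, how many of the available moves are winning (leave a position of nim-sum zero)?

Nim-sum: 7 ⊕ 2 ⊕ 6 = 3.
The overall nim-sum is X = 3. A stack of size p has a winning move iff p XOR X < p (reduce it to p XOR X).
  7: 7 XOR 3 = 4 < 7 — winning move (to 4).
  2: 2 XOR 3 = 1 < 2 — winning move (to 1).
  6: 6 XOR 3 = 5 < 6 — winning move (to 5).
That gives 3 winning moves.

3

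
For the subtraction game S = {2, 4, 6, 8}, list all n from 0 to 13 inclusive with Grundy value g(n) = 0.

0, 1, 10, 11

Build the Grundy sequence with g(k) = mex{g(k−s) : s ∈ {2, 4, 6, 8}, s ≤ k}:
k:     0  1  2  3  4  5  6  7  8  9 10 11 12 13
g(k):  0  0  1  1  2  2  3  3  4  4  0  0  1  1
The P-positions (g = 0) in 0..13 are 0, 1, 10, 11.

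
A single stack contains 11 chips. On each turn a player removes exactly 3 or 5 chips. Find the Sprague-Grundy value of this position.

1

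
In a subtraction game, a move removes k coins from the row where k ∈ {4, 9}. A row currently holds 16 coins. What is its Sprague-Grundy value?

Grundy values for subtraction set {4, 9}:
k:     0  1  2  3  4  5  6  7  8  9 10 11 12 13 14 15 16
g(k):  0  0  0  0  1  1  1  1  0  2  2  2  1  0  0  0  0
So g(16) = 0.

0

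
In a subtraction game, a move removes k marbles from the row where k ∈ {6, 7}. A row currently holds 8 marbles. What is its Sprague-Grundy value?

Build the Grundy sequence with g(k) = mex{g(k−s) : s ∈ {6, 7}, s ≤ k}:
g(0) = mex{} = 0
g(1) = mex{} = 0
g(2) = mex{} = 0
g(3) = mex{} = 0
g(4) = mex{} = 0
g(5) = mex{} = 0
g(6) = mex{0} = 1
g(7) = mex{0} = 1
g(8) = mex{0} = 1
So g(8) = 1.

1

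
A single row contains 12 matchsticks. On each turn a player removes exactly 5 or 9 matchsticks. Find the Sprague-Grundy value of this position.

2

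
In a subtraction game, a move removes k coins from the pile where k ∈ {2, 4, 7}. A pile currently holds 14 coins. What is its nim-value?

Grundy values for subtraction set {2, 4, 7}:
k:     0  1  2  3  4  5  6  7  8  9 10 11 12 13 14
g(k):  0  0  1  1  2  2  0  3  1  0  2  1  0  2  1
So g(14) = 1.

1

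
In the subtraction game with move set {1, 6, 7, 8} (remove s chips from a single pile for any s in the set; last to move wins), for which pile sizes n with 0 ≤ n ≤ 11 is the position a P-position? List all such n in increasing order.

Compute g(0), g(1), … for moves {1, 6, 7, 8}:
g(0) = mex{} = 0
g(1) = mex{0} = 1
g(2) = mex{1} = 0
g(3) = mex{0} = 1
g(4) = mex{1} = 0
g(5) = mex{0} = 1
g(6) = mex{0,1} = 2
g(7) = mex{0,1,2} = 3
g(8) = mex{0,1,3} = 2
g(9) = mex{0,1,2} = 3
g(10) = mex{0,1,3} = 2
g(11) = mex{0,1,2} = 3
The P-positions (g = 0) in 0..11 are 0, 2, 4.

0, 2, 4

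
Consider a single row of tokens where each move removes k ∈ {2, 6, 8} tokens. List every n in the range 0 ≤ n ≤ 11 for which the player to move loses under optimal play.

Build the Grundy sequence with g(k) = mex{g(k−s) : s ∈ {2, 6, 8}, s ≤ k}:
g(0) = mex{} = 0
g(1) = mex{} = 0
g(2) = mex{0} = 1
g(3) = mex{0} = 1
g(4) = mex{1} = 0
g(5) = mex{1} = 0
g(6) = mex{0} = 1
g(7) = mex{0} = 1
g(8) = mex{0,1} = 2
g(9) = mex{0,1} = 2
g(10) = mex{0,1,2} = 3
g(11) = mex{0,1,2} = 3
The P-positions (g = 0) in 0..11 are 0, 1, 4, 5.

0, 1, 4, 5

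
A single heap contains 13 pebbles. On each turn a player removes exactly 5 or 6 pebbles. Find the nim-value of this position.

Build the Grundy sequence with g(k) = mex{g(k−s) : s ∈ {5, 6}, s ≤ k}:
k:     0  1  2  3  4  5  6  7  8  9 10 11 12 13
g(k):  0  0  0  0  0  1  1  1  1  1  2  0  0  0
So g(13) = 0.

0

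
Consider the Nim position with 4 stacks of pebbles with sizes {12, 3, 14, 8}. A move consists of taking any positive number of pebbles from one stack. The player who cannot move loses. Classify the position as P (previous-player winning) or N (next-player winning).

Compute the nim-sum pairwise:
12 ^ 3 = 15
15 ^ 14 = 1
1 ^ 8 = 9
The nim-sum is 9 ≠ 0, so this is an N-position: the player to move can win.

N-position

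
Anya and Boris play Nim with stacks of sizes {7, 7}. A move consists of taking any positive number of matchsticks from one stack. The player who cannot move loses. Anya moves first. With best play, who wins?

Boris wins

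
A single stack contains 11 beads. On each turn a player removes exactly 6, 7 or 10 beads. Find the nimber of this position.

Grundy values for subtraction set {6, 7, 10}:
g(0) = mex{} = 0
g(1) = mex{} = 0
g(2) = mex{} = 0
g(3) = mex{} = 0
g(4) = mex{} = 0
g(5) = mex{} = 0
g(6) = mex{0} = 1
g(7) = mex{0} = 1
g(8) = mex{0} = 1
g(9) = mex{0} = 1
g(10) = mex{0} = 1
g(11) = mex{0} = 1
So g(11) = 1.

1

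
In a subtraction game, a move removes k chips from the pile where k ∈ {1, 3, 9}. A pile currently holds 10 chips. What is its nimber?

0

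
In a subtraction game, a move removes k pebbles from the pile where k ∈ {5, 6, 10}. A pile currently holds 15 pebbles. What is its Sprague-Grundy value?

Compute g(0), g(1), … for moves {5, 6, 10}:
k:     0  1  2  3  4  5  6  7  8  9 10 11 12 13 14 15
g(k):  0  0  0  0  0  1  1  1  1  1  2  2  2  2  2  0
So g(15) = 0.

0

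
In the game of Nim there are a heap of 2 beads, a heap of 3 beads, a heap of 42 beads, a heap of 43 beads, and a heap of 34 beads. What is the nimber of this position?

34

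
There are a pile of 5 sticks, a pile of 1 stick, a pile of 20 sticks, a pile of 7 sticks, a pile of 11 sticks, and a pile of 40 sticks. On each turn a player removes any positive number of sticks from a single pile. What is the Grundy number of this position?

52

Compute the nim-sum pairwise:
5 XOR 1 = 4
4 XOR 20 = 16
16 XOR 7 = 23
23 XOR 11 = 28
28 XOR 40 = 52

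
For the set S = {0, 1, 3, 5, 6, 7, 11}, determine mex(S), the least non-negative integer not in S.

The values 0, 1 are all present; 2 is the first non-negative integer missing from the set.

2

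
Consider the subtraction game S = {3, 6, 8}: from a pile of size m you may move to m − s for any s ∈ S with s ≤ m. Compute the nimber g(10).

3

Compute g(0), g(1), … for moves {3, 6, 8}:
k:     0  1  2  3  4  5  6  7  8  9 10
g(k):  0  0  0  1  1  1  2  2  2  3  3
So g(10) = 3.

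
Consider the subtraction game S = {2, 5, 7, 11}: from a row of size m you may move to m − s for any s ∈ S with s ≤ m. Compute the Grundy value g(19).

3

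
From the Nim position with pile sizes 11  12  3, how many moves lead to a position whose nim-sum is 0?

Write each in binary and XOR column by column:
  1011  (11)
  1100  (12)
  0011  (3)
  ----
  0100  (4)
The overall nim-sum is X = 4. A pile of size p has a winning move iff p XOR X < p (reduce it to p XOR X).
  11: 11 XOR 4 = 15 ≥ 11 — no move.
  12: 12 XOR 4 = 8 < 12 — winning move (to 8).
  3: 3 XOR 4 = 7 ≥ 3 — no move.
That gives 1 winning move.

1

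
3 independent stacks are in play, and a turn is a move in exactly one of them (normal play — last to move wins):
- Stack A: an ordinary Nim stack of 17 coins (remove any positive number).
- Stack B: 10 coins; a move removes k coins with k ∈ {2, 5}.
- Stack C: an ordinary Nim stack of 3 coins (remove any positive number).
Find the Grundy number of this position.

19

Stack A is a plain Nim stack of size 17, so its Grundy value is 17.
Grundy values for stack B (subtraction set {2, 5}):
k:     0  1  2  3  4  5  6  7  8  9 10
g(k):  0  0  1  1  0  2  1  0  0  1  1
So g(10) = 1.
Stack C is a plain Nim stack of size 3, so its Grundy value is 3.
By the Sprague-Grundy theorem, the Grundy value of a sum of independent games is the XOR of the component values.
Combined value = 17 XOR 1 XOR 3 = 19.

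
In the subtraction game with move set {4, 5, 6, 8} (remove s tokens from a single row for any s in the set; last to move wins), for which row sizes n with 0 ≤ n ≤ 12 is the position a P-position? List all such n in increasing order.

Build the Grundy sequence with g(k) = mex{g(k−s) : s ∈ {4, 5, 6, 8}, s ≤ k}:
g(0) = mex{} = 0
g(1) = mex{} = 0
g(2) = mex{} = 0
g(3) = mex{} = 0
g(4) = mex{0} = 1
g(5) = mex{0} = 1
g(6) = mex{0} = 1
g(7) = mex{0} = 1
g(8) = mex{0,1} = 2
g(9) = mex{0,1} = 2
g(10) = mex{0,1} = 2
g(11) = mex{0,1} = 2
g(12) = mex{1,2} = 0
The P-positions (g = 0) in 0..12 are 0, 1, 2, 3, 12.

0, 1, 2, 3, 12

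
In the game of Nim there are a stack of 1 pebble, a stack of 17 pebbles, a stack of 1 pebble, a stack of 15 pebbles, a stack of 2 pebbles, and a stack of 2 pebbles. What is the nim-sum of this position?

30

Nim-sum: 1 XOR 17 XOR 1 XOR 15 XOR 2 XOR 2 = 30.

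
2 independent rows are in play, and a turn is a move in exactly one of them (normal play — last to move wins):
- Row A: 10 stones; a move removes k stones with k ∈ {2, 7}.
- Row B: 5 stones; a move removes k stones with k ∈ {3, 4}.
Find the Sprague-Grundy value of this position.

Build the Grundy sequence for row A with g(k) = mex{g(k−s) : s ∈ {2, 7}, s ≤ k}:
k:     0  1  2  3  4  5  6  7  8  9 10
g(k):  0  0  1  1  0  0  1  1  2  0  0
So g(10) = 0.
Build the Grundy sequence for row B with g(k) = mex{g(k−s) : s ∈ {3, 4}, s ≤ k}:
g(0) = mex{} = 0
g(1) = mex{} = 0
g(2) = mex{} = 0
g(3) = mex{0} = 1
g(4) = mex{0} = 1
g(5) = mex{0} = 1
So g(5) = 1.
By the Sprague-Grundy theorem, the Grundy value of a sum of independent games is the XOR of the component values.
Combined value = 0 ⊕ 1 = 1.

1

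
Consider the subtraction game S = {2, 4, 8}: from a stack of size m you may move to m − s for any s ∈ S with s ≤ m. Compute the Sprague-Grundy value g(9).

1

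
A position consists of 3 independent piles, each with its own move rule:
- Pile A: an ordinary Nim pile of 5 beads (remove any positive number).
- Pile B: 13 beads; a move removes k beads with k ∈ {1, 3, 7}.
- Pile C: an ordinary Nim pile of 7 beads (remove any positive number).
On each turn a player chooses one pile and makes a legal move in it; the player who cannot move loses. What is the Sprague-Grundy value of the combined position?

Pile A is a plain Nim pile of size 5, so its Grundy value is 5.
Build the Grundy sequence for pile B with g(k) = mex{g(k−s) : s ∈ {1, 3, 7}, s ≤ k}:
g(0) = mex{} = 0
g(1) = mex{0} = 1
g(2) = mex{1} = 0
g(3) = mex{0} = 1
g(4) = mex{1} = 0
g(5) = mex{0} = 1
g(6) = mex{1} = 0
g(7) = mex{0} = 1
g(8) = mex{1} = 0
g(9) = mex{0} = 1
g(10) = mex{1} = 0
g(11) = mex{0} = 1
g(12) = mex{1} = 0
g(13) = mex{0} = 1
So g(13) = 1.
Pile C is a plain Nim pile of size 7, so its Grundy value is 7.
By the Sprague-Grundy theorem, the Grundy value of a sum of independent games is the XOR of the component values.
Combined value = 5 XOR 1 XOR 7 = 3.

3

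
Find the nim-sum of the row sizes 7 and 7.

Compute the nim-sum pairwise:
7 XOR 7 = 0

0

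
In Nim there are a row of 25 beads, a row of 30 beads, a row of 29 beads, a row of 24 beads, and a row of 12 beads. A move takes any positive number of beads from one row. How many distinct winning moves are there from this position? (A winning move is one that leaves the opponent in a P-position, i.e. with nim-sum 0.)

5

Bitwise XOR of the heap sizes:
  11001  (25)
  11110  (30)
  11101  (29)
  11000  (24)
  01100  (12)
  -----
  01110  (14)
The overall nim-sum is X = 14. A row of size p has a winning move iff p XOR X < p (reduce it to p XOR X).
  25: 25 XOR 14 = 23 < 25 — winning move (to 23).
  30: 30 XOR 14 = 16 < 30 — winning move (to 16).
  29: 29 XOR 14 = 19 < 29 — winning move (to 19).
  24: 24 XOR 14 = 22 < 24 — winning move (to 22).
  12: 12 XOR 14 = 2 < 12 — winning move (to 2).
That gives 5 winning moves.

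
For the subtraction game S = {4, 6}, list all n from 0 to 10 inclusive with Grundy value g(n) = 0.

0, 1, 2, 3, 10

Grundy values for subtraction set {4, 6}:
k:     0  1  2  3  4  5  6  7  8  9 10
g(k):  0  0  0  0  1  1  1  1  2  2  0
The P-positions (g = 0) in 0..10 are 0, 1, 2, 3, 10.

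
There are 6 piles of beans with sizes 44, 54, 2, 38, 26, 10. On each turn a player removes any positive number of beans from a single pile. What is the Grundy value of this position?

46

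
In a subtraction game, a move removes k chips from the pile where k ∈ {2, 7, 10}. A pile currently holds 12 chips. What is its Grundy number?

Compute g(0), g(1), … for moves {2, 7, 10}:
g(0) = mex{} = 0
g(1) = mex{} = 0
g(2) = mex{0} = 1
g(3) = mex{0} = 1
g(4) = mex{1} = 0
g(5) = mex{1} = 0
g(6) = mex{0} = 1
g(7) = mex{0} = 1
g(8) = mex{0,1} = 2
g(9) = mex{1} = 0
g(10) = mex{0,1,2} = 3
g(11) = mex{0} = 1
g(12) = mex{0,1,3} = 2
So g(12) = 2.

2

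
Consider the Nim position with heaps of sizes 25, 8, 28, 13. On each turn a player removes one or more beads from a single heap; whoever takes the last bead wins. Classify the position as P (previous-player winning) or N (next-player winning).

Nim-sum: 25 ^ 8 ^ 28 ^ 13 = 0.
The nim-sum is 0, so this is a P-position: the player to move is in a losing position under optimal play.

P-position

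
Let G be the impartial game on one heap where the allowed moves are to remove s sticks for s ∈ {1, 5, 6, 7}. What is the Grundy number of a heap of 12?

Build the Grundy sequence with g(k) = mex{g(k−s) : s ∈ {1, 5, 6, 7}, s ≤ k}:
g(0) = mex{} = 0
g(1) = mex{0} = 1
g(2) = mex{1} = 0
g(3) = mex{0} = 1
g(4) = mex{1} = 0
g(5) = mex{0} = 1
g(6) = mex{0,1} = 2
g(7) = mex{0,1,2} = 3
g(8) = mex{0,1,3} = 2
g(9) = mex{0,1,2} = 3
g(10) = mex{0,1,3} = 2
g(11) = mex{0,1,2} = 3
g(12) = mex{1,2,3} = 0
So g(12) = 0.

0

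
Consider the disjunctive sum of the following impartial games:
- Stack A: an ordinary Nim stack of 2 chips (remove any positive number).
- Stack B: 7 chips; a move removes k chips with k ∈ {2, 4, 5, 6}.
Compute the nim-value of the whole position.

Stack A is a plain Nim stack of size 2, so its Grundy value is 2.
Build the Grundy sequence for stack B with g(k) = mex{g(k−s) : s ∈ {2, 4, 5, 6}, s ≤ k}:
g(0) = mex{} = 0
g(1) = mex{} = 0
g(2) = mex{0} = 1
g(3) = mex{0} = 1
g(4) = mex{0,1} = 2
g(5) = mex{0,1} = 2
g(6) = mex{0,1,2} = 3
g(7) = mex{0,1,2} = 3
So g(7) = 3.
The value of a disjunctive sum is the nim-sum of the parts.
Combined value = 2 XOR 3 = 1.

1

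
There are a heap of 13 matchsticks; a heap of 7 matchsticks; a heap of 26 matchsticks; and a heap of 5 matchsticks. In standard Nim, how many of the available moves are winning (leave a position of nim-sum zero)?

Bitwise XOR of the heap sizes:
  01101  (13)
  00111  (7)
  11010  (26)
  00101  (5)
  -----
  10101  (21)
The overall nim-sum is X = 21. A heap of size p has a winning move iff p XOR X < p (reduce it to p XOR X).
  13: 13 XOR 21 = 24 ≥ 13 — no move.
  7: 7 XOR 21 = 18 ≥ 7 — no move.
  26: 26 XOR 21 = 15 < 26 — winning move (to 15).
  5: 5 XOR 21 = 16 ≥ 5 — no move.
That gives 1 winning move.

1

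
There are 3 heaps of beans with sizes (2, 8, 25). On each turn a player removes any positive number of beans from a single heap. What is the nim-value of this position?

19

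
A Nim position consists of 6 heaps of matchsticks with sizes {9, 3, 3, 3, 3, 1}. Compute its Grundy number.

In binary:
  1001  (9)
  0011  (3)
  0011  (3)
  0011  (3)
  0011  (3)
  0001  (1)
  ----
  1000  (8)

8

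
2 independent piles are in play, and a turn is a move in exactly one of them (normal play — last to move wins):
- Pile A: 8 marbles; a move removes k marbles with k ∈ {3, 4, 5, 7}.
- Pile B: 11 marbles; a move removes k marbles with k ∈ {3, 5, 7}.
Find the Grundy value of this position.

2

For pile A, compute g(0), g(1), … with moves {3, 4, 5, 7}:
k:     0  1  2  3  4  5  6  7  8
g(k):  0  0  0  1  1  1  2  2  2
So g(8) = 2.
Build the Grundy sequence for pile B with g(k) = mex{g(k−s) : s ∈ {3, 5, 7}, s ≤ k}:
k:     0  1  2  3  4  5  6  7  8  9 10 11
g(k):  0  0  0  1  1  1  2  2  2  3  0  0
So g(11) = 0.
The value of a disjunctive sum is the nim-sum of the parts.
Combined value = 2 ⊕ 0 = 2.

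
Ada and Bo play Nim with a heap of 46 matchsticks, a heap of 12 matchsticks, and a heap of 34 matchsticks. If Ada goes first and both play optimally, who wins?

Nim-sum: 46 XOR 12 XOR 34 = 0.
The nim-sum is 0, so this is a P-position: the player to move is in a losing position under optimal play; Ada is about to move from it and so loses — Bo wins.

Bo wins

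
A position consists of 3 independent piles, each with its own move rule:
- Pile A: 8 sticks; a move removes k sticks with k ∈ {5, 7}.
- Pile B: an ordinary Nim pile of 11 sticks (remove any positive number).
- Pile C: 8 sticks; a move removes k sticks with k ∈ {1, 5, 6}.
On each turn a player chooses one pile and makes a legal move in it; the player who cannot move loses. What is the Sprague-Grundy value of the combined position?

8

Grundy values for pile A (subtraction set {5, 7}):
k:     0  1  2  3  4  5  6  7  8
g(k):  0  0  0  0  0  1  1  1  1
So g(8) = 1.
Pile B is a plain Nim pile of size 11, so its Grundy value is 11.
Grundy values for pile C (subtraction set {1, 5, 6}):
k:     0  1  2  3  4  5  6  7  8
g(k):  0  1  0  1  0  1  2  3  2
So g(8) = 2.
The value of a disjunctive sum is the nim-sum of the parts.
Combined value = 1 XOR 11 XOR 2 = 8.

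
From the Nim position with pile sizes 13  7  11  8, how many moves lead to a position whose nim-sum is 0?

3

Nim-sum: 13 ⊕ 7 ⊕ 11 ⊕ 8 = 9.
The overall nim-sum is X = 9. A pile of size p has a winning move iff p XOR X < p (reduce it to p XOR X).
  13: 13 XOR 9 = 4 < 13 — winning move (to 4).
  7: 7 XOR 9 = 14 ≥ 7 — no move.
  11: 11 XOR 9 = 2 < 11 — winning move (to 2).
  8: 8 XOR 9 = 1 < 8 — winning move (to 1).
That gives 3 winning moves.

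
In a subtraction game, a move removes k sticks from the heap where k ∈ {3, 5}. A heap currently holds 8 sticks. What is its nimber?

Grundy values for subtraction set {3, 5}:
g(0) = mex{} = 0
g(1) = mex{} = 0
g(2) = mex{} = 0
g(3) = mex{0} = 1
g(4) = mex{0} = 1
g(5) = mex{0} = 1
g(6) = mex{0,1} = 2
g(7) = mex{0,1} = 2
g(8) = mex{1} = 0
So g(8) = 0.

0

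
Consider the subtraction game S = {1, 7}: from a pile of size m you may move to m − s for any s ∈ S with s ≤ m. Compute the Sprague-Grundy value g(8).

0

Compute g(0), g(1), … for moves {1, 7}:
k:     0  1  2  3  4  5  6  7  8
g(k):  0  1  0  1  0  1  0  1  0
So g(8) = 0.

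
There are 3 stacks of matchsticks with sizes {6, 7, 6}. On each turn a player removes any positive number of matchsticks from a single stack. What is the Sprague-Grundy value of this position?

In binary:
  110  (6)
  111  (7)
  110  (6)
  ---
  111  (7)

7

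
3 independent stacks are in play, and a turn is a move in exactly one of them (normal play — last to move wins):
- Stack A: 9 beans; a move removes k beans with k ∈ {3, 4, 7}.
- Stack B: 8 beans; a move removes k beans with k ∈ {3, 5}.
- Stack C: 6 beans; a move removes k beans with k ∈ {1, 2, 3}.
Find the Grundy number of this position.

Grundy values for stack A (subtraction set {3, 4, 7}):
k:     0  1  2  3  4  5  6  7  8  9
g(k):  0  0  0  1  1  1  2  2  2  3
So g(9) = 3.
For stack B, compute g(0), g(1), … with moves {3, 5}:
k:     0  1  2  3  4  5  6  7  8
g(k):  0  0  0  1  1  1  2  2  0
So g(8) = 0.
Grundy values for stack C (subtraction set {1, 2, 3}):
g(0) = mex{} = 0
g(1) = mex{0} = 1
g(2) = mex{0,1} = 2
g(3) = mex{0,1,2} = 3
g(4) = mex{1,2,3} = 0
g(5) = mex{0,2,3} = 1
g(6) = mex{0,1,3} = 2
So g(6) = 2.
The value of a disjunctive sum is the nim-sum of the parts.
Combined value = 3 XOR 0 XOR 2 = 1.

1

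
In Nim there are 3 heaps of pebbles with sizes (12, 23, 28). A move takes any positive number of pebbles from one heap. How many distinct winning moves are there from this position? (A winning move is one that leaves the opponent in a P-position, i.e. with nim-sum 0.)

Bitwise XOR of the heap sizes:
  01100  (12)
  10111  (23)
  11100  (28)
  -----
  00111  (7)
The overall nim-sum is X = 7. A heap of size p has a winning move iff p XOR X < p (reduce it to p XOR X).
  12: 12 XOR 7 = 11 < 12 — winning move (to 11).
  23: 23 XOR 7 = 16 < 23 — winning move (to 16).
  28: 28 XOR 7 = 27 < 28 — winning move (to 27).
That gives 3 winning moves.

3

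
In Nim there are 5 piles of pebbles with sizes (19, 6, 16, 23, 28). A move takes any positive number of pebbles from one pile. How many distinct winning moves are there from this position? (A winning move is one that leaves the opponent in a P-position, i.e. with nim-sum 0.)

1

Nim-sum: 19 ⊕ 6 ⊕ 16 ⊕ 23 ⊕ 28 = 14.
The overall nim-sum is X = 14. A pile of size p has a winning move iff p XOR X < p (reduce it to p XOR X).
  19: 19 XOR 14 = 29 ≥ 19 — no move.
  6: 6 XOR 14 = 8 ≥ 6 — no move.
  16: 16 XOR 14 = 30 ≥ 16 — no move.
  23: 23 XOR 14 = 25 ≥ 23 — no move.
  28: 28 XOR 14 = 18 < 28 — winning move (to 18).
That gives 1 winning move.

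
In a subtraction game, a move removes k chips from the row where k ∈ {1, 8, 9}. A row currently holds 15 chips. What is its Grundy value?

3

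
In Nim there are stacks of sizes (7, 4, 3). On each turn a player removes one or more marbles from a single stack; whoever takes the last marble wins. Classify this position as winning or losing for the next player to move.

Losing position

Write each in binary and XOR column by column:
  111  (7)
  100  (4)
  011  (3)
  ---
  000  (0)
The nim-sum is 0, so this is a P-position: the player to move is in a losing position under optimal play.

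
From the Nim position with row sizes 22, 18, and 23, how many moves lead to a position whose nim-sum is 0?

Bitwise XOR of the heap sizes:
  10110  (22)
  10010  (18)
  10111  (23)
  -----
  10011  (19)
The overall nim-sum is X = 19. A row of size p has a winning move iff p XOR X < p (reduce it to p XOR X).
  22: 22 XOR 19 = 5 < 22 — winning move (to 5).
  18: 18 XOR 19 = 1 < 18 — winning move (to 1).
  23: 23 XOR 19 = 4 < 23 — winning move (to 4).
That gives 3 winning moves.

3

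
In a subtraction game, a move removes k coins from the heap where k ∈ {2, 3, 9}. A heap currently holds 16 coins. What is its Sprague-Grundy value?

Grundy values for subtraction set {2, 3, 9}:
k:     0  1  2  3  4  5  6  7  8  9 10 11 12 13 14 15 16
g(k):  0  0  1  1  2  0  0  1  1  2  2  0  0  1  1  2  0
So g(16) = 0.

0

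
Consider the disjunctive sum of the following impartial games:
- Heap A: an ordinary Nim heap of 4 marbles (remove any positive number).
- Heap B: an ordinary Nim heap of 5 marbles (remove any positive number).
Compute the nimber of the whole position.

Heap A is a plain Nim heap of size 4, so its Grundy value is 4.
Heap B is a plain Nim heap of size 5, so its Grundy value is 5.
By the Sprague-Grundy theorem, the Grundy value of a sum of independent games is the XOR of the component values.
Combined value = 4 XOR 5 = 1.

1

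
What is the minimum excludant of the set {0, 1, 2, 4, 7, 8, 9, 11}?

3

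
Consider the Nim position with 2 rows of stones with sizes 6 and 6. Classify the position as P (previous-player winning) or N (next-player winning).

Nim-sum: 6 ⊕ 6 = 0.
The nim-sum is 0, so this is a P-position: the player to move is in a losing position under optimal play.

P-position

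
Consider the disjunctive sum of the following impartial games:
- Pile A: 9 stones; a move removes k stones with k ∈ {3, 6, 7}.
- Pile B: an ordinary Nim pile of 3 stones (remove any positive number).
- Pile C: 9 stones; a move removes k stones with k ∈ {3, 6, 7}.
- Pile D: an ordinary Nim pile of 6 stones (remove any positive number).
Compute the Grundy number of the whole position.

5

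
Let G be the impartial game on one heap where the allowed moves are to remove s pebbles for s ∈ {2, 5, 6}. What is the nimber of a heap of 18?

3

Grundy values for subtraction set {2, 5, 6}:
k:     0  1  2  3  4  5  6  7  8  9 10 11 12 13 14 15 16 17 18
g(k):  0  0  1  1  0  2  1  3  0  2  1  0  0  1  1  0  2  1  3
So g(18) = 3.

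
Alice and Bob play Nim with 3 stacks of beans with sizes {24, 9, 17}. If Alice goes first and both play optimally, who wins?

Nim-sum: 24 ^ 9 ^ 17 = 0.
The nim-sum is 0, so this is a P-position: the player to move is in a losing position under optimal play; Alice is about to move from it and so loses — Bob wins.

Bob wins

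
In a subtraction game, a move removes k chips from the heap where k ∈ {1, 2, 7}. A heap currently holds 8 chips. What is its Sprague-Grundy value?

Grundy values for subtraction set {1, 2, 7}:
g(0) = mex{} = 0
g(1) = mex{0} = 1
g(2) = mex{0,1} = 2
g(3) = mex{1,2} = 0
g(4) = mex{0,2} = 1
g(5) = mex{0,1} = 2
g(6) = mex{1,2} = 0
g(7) = mex{0,2} = 1
g(8) = mex{0,1} = 2
So g(8) = 2.

2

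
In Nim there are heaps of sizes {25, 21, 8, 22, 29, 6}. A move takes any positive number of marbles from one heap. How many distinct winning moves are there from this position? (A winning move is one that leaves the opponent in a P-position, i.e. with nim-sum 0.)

Bitwise XOR of the heap sizes:
  11001  (25)
  10101  (21)
  01000  (8)
  10110  (22)
  11101  (29)
  00110  (6)
  -----
  01001  (9)
The overall nim-sum is X = 9. A heap of size p has a winning move iff p XOR X < p (reduce it to p XOR X).
  25: 25 XOR 9 = 16 < 25 — winning move (to 16).
  21: 21 XOR 9 = 28 ≥ 21 — no move.
  8: 8 XOR 9 = 1 < 8 — winning move (to 1).
  22: 22 XOR 9 = 31 ≥ 22 — no move.
  29: 29 XOR 9 = 20 < 29 — winning move (to 20).
  6: 6 XOR 9 = 15 ≥ 6 — no move.
That gives 3 winning moves.

3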